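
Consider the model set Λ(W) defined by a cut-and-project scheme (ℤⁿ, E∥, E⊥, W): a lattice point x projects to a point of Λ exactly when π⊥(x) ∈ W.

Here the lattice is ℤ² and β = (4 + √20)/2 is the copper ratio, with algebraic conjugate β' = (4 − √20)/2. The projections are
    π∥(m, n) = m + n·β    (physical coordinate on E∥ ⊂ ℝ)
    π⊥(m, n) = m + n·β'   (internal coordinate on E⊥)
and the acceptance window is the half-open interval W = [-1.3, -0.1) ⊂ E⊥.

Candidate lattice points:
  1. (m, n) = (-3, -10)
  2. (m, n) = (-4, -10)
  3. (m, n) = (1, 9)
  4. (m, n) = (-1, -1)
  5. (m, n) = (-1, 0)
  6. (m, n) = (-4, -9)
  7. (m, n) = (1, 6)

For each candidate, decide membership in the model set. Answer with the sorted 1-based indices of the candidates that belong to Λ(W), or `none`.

Numerically β ≈ 4.236068 and β' = −1/β ≈ -0.236068.
candidate 1: (m,n)=(-3,-10) → π∥ = -3-10·β ≈ -45.360680, π⊥ = -3-10·β' ≈ -0.639320 ∈ [-1.3, -0.1) ⇒ IN Λ
candidate 2: (m,n)=(-4,-10) → π∥ = -4-10·β ≈ -46.360680, π⊥ = -4-10·β' ≈ -1.639320 ∉ [-1.3, -0.1) ⇒ out
candidate 3: (m,n)=(1,9) → π∥ = 1+9·β ≈ 39.124612, π⊥ = 1+9·β' ≈ -1.124612 ∈ [-1.3, -0.1) ⇒ IN Λ
candidate 4: (m,n)=(-1,-1) → π∥ = -1-1·β ≈ -5.236068, π⊥ = -1-1·β' ≈ -0.763932 ∈ [-1.3, -0.1) ⇒ IN Λ
candidate 5: (m,n)=(-1,0) → π∥ = -1+0·β ≈ -1.000000, π⊥ = -1+0·β' ≈ -1.000000 ∈ [-1.3, -0.1) ⇒ IN Λ
candidate 6: (m,n)=(-4,-9) → π∥ = -4-9·β ≈ -42.124612, π⊥ = -4-9·β' ≈ -1.875388 ∉ [-1.3, -0.1) ⇒ out
candidate 7: (m,n)=(1,6) → π∥ = 1+6·β ≈ 26.416408, π⊥ = 1+6·β' ≈ -0.416408 ∈ [-1.3, -0.1) ⇒ IN Λ

1, 3, 4, 5, 7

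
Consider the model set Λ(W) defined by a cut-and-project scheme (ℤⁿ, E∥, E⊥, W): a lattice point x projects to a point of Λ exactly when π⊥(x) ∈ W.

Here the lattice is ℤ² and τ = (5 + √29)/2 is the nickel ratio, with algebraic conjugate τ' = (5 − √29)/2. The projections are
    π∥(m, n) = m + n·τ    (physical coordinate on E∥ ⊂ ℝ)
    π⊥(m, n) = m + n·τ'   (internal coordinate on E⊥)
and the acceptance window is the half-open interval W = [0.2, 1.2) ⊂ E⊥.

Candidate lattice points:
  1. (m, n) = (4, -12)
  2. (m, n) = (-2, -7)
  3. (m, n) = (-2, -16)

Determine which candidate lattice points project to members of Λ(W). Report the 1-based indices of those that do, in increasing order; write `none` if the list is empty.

Compute τ' = (5−√29)/2 = -0.1926, so π⊥(m,n) = m -0.1926·n.
#1 (4,-12): internal coord 4 + (-12)·τ' = +6.3110; +6.3110 ∉ [0.2, 1.2) → out
#2 (-2,-7): internal coord -2 + (-7)·τ' = -0.6519; -0.6519 ∉ [0.2, 1.2) → out
#3 (-2,-16): internal coord -2 + (-16)·τ' = +1.0813; +1.0813 ∈ [0.2, 1.2) → IN Λ

3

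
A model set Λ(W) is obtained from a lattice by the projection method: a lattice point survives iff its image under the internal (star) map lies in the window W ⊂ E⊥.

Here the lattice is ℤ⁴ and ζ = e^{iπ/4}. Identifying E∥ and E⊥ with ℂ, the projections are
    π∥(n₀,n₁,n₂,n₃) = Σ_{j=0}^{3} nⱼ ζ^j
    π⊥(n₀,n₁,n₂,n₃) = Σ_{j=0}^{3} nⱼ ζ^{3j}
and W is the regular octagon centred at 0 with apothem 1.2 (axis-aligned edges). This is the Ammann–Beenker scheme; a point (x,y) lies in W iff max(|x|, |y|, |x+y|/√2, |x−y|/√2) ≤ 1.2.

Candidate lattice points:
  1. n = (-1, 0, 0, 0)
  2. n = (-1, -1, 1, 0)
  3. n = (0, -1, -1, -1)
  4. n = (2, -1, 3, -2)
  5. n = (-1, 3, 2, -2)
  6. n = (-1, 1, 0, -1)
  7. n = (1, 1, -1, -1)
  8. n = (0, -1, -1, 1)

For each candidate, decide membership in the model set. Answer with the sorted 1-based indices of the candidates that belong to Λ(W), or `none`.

1, 3, 7

π⊥(n) = n₀ + n₁ζ³ + n₂ζ⁶ + n₃ζ⁹ where ζ = e^{iπ/4}.
#1 (-1, 0, 0, 0): internal (-1.000000, 0.000000); octagon support 1.000000 vs apothem 1.2 → ∈ W
#2 (-1, -1, 1, 0): internal (-0.292893, -1.707107); octagon support 1.707107 vs apothem 1.2 → ∉ W
#3 (0, -1, -1, -1): internal (0.000000, -0.414214); octagon support 0.414214 vs apothem 1.2 → ∈ W
#4 (2, -1, 3, -2): internal (1.292893, -5.121320); octagon support 5.121320 vs apothem 1.2 → ∉ W
#5 (-1, 3, 2, -2): internal (-4.535534, -1.292893); octagon support 4.535534 vs apothem 1.2 → ∉ W
#6 (-1, 1, 0, -1): internal (-2.414214, 0.000000); octagon support 2.414214 vs apothem 1.2 → ∉ W
#7 (1, 1, -1, -1): internal (-0.414214, 1.000000); octagon support 1.000000 vs apothem 1.2 → ∈ W
#8 (0, -1, -1, 1): internal (1.414214, 1.000000); octagon support 1.707107 vs apothem 1.2 → ∉ W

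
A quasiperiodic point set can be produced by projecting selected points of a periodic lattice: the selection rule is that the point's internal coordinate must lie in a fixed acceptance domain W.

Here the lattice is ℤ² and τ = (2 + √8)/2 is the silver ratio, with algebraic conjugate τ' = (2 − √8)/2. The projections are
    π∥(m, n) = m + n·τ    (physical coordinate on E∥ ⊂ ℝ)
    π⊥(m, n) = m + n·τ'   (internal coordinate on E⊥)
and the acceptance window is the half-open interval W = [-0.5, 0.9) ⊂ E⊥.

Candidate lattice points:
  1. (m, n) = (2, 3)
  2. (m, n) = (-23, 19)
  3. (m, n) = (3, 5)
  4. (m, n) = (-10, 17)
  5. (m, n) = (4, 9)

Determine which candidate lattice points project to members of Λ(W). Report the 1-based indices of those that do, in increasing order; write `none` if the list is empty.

Numerically τ ≈ 2.414214 and τ' = −1/τ ≈ -0.414214.
candidate 1: (m,n)=(2,3) → π∥ = 2+3·τ ≈ 9.242641, π⊥ = 2+3·τ' ≈ 0.757359 ∈ [-0.5, 0.9) ⇒ IN Λ
candidate 2: (m,n)=(-23,19) → π∥ = -23+19·τ ≈ 22.870058, π⊥ = -23+19·τ' ≈ -30.870058 ∉ [-0.5, 0.9) ⇒ out
candidate 3: (m,n)=(3,5) → π∥ = 3+5·τ ≈ 15.071068, π⊥ = 3+5·τ' ≈ 0.928932 ∉ [-0.5, 0.9) ⇒ out
candidate 4: (m,n)=(-10,17) → π∥ = -10+17·τ ≈ 31.041631, π⊥ = -10+17·τ' ≈ -17.041631 ∉ [-0.5, 0.9) ⇒ out
candidate 5: (m,n)=(4,9) → π∥ = 4+9·τ ≈ 25.727922, π⊥ = 4+9·τ' ≈ 0.272078 ∈ [-0.5, 0.9) ⇒ IN Λ

1, 5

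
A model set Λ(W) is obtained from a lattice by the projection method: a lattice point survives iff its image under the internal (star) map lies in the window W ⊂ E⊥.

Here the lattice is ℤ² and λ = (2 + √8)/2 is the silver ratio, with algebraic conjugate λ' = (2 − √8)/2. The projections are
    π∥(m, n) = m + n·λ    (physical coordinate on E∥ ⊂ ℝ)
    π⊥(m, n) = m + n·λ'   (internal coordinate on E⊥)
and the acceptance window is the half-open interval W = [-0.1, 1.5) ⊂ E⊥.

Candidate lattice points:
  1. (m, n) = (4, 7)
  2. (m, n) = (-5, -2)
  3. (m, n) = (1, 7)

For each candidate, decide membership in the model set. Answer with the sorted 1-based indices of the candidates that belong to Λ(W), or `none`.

1

λ' = (2−√8)/2 ≈ -0.414214.
candidate 1: (m,n)=(4,7) → π∥ = 4+7·λ ≈ 20.899495, π⊥ = 4+7·λ' ≈ 1.100505 ∈ [-0.1, 1.5) ⇒ IN Λ
candidate 2: (m,n)=(-5,-2) → π∥ = -5-2·λ ≈ -9.828427, π⊥ = -5-2·λ' ≈ -4.171573 ∉ [-0.1, 1.5) ⇒ out
candidate 3: (m,n)=(1,7) → π∥ = 1+7·λ ≈ 17.899495, π⊥ = 1+7·λ' ≈ -1.899495 ∉ [-0.1, 1.5) ⇒ out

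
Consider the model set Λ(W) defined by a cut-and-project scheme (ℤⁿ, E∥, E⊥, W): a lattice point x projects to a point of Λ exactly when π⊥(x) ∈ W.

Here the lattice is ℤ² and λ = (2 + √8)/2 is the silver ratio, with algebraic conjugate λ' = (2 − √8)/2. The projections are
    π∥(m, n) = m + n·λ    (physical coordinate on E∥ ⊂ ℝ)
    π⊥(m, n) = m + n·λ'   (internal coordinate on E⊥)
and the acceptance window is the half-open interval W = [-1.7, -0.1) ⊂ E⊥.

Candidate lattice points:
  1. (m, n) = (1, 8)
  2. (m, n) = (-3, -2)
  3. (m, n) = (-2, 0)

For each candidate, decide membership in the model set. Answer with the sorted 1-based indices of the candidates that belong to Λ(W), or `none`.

Numerically λ ≈ 2.41421 and λ' = −1/λ ≈ -0.41421.
candidate 1: (m,n)=(1,8) → π∥ = 1+8·λ ≈ 20.31371, π⊥ = 1+8·λ' ≈ -2.31371 ∉ [-1.7, -0.1) ⇒ out
candidate 2: (m,n)=(-3,-2) → π∥ = -3-2·λ ≈ -7.82843, π⊥ = -3-2·λ' ≈ -2.17157 ∉ [-1.7, -0.1) ⇒ out
candidate 3: (m,n)=(-2,0) → π∥ = -2+0·λ ≈ -2.00000, π⊥ = -2+0·λ' ≈ -2.00000 ∉ [-1.7, -0.1) ⇒ out

none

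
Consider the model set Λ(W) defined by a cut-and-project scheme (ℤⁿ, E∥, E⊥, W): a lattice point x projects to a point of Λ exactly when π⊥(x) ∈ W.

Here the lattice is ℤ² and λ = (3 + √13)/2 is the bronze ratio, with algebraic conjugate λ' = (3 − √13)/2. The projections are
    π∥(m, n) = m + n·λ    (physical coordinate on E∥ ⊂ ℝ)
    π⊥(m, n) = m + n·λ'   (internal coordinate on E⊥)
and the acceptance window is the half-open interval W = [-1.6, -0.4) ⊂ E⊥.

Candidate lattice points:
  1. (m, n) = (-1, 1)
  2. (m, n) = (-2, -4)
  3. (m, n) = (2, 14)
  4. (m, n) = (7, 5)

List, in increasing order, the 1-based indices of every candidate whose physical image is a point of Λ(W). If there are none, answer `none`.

Numerically λ ≈ 3.30278 and λ' = −1/λ ≈ -0.30278.
#1 (-1,1): internal coord -1 + (1)·λ' = -1.30278; -1.30278 ∈ [-1.6, -0.4) → IN Λ
#2 (-2,-4): internal coord -2 + (-4)·λ' = -0.78890; -0.78890 ∈ [-1.6, -0.4) → IN Λ
#3 (2,14): internal coord 2 + (14)·λ' = -2.23886; -2.23886 ∉ [-1.6, -0.4) → out
#4 (7,5): internal coord 7 + (5)·λ' = +5.48612; +5.48612 ∉ [-1.6, -0.4) → out

1, 2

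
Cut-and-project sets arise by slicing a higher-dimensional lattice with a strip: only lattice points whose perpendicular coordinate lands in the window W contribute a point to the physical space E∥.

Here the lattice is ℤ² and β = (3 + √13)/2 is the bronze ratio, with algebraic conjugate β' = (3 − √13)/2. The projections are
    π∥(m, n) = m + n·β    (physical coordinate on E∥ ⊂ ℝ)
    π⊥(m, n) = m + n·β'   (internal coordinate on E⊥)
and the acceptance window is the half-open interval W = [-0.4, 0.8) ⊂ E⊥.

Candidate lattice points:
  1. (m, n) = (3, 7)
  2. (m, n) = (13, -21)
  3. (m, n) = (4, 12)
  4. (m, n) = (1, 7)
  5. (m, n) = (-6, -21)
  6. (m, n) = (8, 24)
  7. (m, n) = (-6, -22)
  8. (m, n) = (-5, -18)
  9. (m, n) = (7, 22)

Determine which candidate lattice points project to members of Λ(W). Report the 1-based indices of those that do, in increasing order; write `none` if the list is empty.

Compute β' = (3−√13)/2 = -0.3028, so π⊥(m,n) = m -0.3028·n.
[1] lift (3,7): star map gives 0.8806; window check -0.4 ≤ 0.8806 < 0.8 is false → out
[2] lift (13,-21): star map gives 19.3583; window check -0.4 ≤ 19.3583 < 0.8 is false → out
[3] lift (4,12): star map gives 0.3667; window check -0.4 ≤ 0.3667 < 0.8 is true → IN Λ
[4] lift (1,7): star map gives -1.1194; window check -0.4 ≤ -1.1194 < 0.8 is false → out
[5] lift (-6,-21): star map gives 0.3583; window check -0.4 ≤ 0.3583 < 0.8 is true → IN Λ
[6] lift (8,24): star map gives 0.7334; window check -0.4 ≤ 0.7334 < 0.8 is true → IN Λ
[7] lift (-6,-22): star map gives 0.6611; window check -0.4 ≤ 0.6611 < 0.8 is true → IN Λ
[8] lift (-5,-18): star map gives 0.4500; window check -0.4 ≤ 0.4500 < 0.8 is true → IN Λ
[9] lift (7,22): star map gives 0.3389; window check -0.4 ≤ 0.3389 < 0.8 is true → IN Λ

3, 5, 6, 7, 8, 9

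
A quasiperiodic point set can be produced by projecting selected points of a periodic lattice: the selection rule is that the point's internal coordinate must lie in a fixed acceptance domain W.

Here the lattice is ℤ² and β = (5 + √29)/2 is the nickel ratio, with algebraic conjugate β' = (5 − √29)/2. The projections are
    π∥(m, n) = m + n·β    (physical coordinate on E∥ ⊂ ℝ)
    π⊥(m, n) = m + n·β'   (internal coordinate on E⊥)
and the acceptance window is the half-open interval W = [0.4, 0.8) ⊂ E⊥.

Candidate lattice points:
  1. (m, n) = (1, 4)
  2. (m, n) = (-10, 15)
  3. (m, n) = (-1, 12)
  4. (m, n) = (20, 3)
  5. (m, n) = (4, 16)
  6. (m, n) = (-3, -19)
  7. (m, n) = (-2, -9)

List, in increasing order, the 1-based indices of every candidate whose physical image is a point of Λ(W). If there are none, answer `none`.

6

Numerically β ≈ 5.1926 and β' = −1/β ≈ -0.1926.
candidate 1: (m,n)=(1,4) → π∥ = 1+4·β ≈ 21.7703, π⊥ = 1+4·β' ≈ 0.2297 ∉ [0.4, 0.8) ⇒ out
candidate 2: (m,n)=(-10,15) → π∥ = -10+15·β ≈ 67.8887, π⊥ = -10+15·β' ≈ -12.8887 ∉ [0.4, 0.8) ⇒ out
candidate 3: (m,n)=(-1,12) → π∥ = -1+12·β ≈ 61.3110, π⊥ = -1+12·β' ≈ -3.3110 ∉ [0.4, 0.8) ⇒ out
candidate 4: (m,n)=(20,3) → π∥ = 20+3·β ≈ 35.5777, π⊥ = 20+3·β' ≈ 19.4223 ∉ [0.4, 0.8) ⇒ out
candidate 5: (m,n)=(4,16) → π∥ = 4+16·β ≈ 87.0813, π⊥ = 4+16·β' ≈ 0.9187 ∉ [0.4, 0.8) ⇒ out
candidate 6: (m,n)=(-3,-19) → π∥ = -3-19·β ≈ -101.6591, π⊥ = -3-19·β' ≈ 0.6591 ∈ [0.4, 0.8) ⇒ IN Λ
candidate 7: (m,n)=(-2,-9) → π∥ = -2-9·β ≈ -48.7332, π⊥ = -2-9·β' ≈ -0.2668 ∉ [0.4, 0.8) ⇒ out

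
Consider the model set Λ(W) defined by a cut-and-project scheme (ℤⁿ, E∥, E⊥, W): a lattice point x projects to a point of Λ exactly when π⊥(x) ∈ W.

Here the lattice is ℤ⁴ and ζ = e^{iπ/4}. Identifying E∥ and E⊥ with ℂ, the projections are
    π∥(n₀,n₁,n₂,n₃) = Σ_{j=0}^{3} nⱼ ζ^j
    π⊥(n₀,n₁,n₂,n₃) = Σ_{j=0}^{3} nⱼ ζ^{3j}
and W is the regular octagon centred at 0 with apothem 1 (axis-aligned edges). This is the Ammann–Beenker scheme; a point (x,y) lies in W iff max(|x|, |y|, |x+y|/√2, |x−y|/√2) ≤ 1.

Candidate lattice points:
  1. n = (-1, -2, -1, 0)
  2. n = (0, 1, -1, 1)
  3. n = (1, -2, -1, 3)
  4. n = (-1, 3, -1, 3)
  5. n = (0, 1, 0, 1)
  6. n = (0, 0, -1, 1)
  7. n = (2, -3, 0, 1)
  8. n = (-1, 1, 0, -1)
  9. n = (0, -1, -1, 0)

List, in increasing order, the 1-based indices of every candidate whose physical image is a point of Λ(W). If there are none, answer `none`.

π⊥(n) = n₀ + n₁ζ³ + n₂ζ⁶ + n₃ζ⁹ where ζ = e^{iπ/4}.
candidate 1: n = (-1, -2, -1, 0) → π⊥ ≈ (+0.41421, -0.41421); max(|x|,|y|,|x±y|/√2) = 0.58579 ≤ 1 ⇒ ∈ W
candidate 2: n = (0, 1, -1, 1) → π⊥ ≈ (+0.00000, +2.41421); max(|x|,|y|,|x±y|/√2) = 2.41421 > 1 ⇒ ∉ W
candidate 3: n = (1, -2, -1, 3) → π⊥ ≈ (+4.53553, +1.70711); max(|x|,|y|,|x±y|/√2) = 4.53553 > 1 ⇒ ∉ W
candidate 4: n = (-1, 3, -1, 3) → π⊥ ≈ (-1.00000, +5.24264); max(|x|,|y|,|x±y|/√2) = 5.24264 > 1 ⇒ ∉ W
candidate 5: n = (0, 1, 0, 1) → π⊥ ≈ (+0.00000, +1.41421); max(|x|,|y|,|x±y|/√2) = 1.41421 > 1 ⇒ ∉ W
candidate 6: n = (0, 0, -1, 1) → π⊥ ≈ (+0.70711, +1.70711); max(|x|,|y|,|x±y|/√2) = 1.70711 > 1 ⇒ ∉ W
candidate 7: n = (2, -3, 0, 1) → π⊥ ≈ (+4.82843, -1.41421); max(|x|,|y|,|x±y|/√2) = 4.82843 > 1 ⇒ ∉ W
candidate 8: n = (-1, 1, 0, -1) → π⊥ ≈ (-2.41421, +0.00000); max(|x|,|y|,|x±y|/√2) = 2.41421 > 1 ⇒ ∉ W
candidate 9: n = (0, -1, -1, 0) → π⊥ ≈ (+0.70711, +0.29289); max(|x|,|y|,|x±y|/√2) = 0.70711 ≤ 1 ⇒ ∈ W

1, 9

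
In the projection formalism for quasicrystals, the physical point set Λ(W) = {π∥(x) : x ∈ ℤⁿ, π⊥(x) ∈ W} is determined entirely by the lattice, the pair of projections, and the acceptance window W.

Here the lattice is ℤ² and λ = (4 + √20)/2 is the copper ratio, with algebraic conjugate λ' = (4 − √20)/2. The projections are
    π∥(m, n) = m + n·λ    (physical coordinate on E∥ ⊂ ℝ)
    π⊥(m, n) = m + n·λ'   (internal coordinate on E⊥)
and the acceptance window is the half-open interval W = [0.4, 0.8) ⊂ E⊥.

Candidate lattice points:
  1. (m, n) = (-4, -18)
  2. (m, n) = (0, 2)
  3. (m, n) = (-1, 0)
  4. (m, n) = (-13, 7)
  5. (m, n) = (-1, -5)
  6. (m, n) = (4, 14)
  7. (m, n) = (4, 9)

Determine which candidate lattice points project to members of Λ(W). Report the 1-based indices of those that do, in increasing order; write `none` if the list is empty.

6

Numerically λ ≈ 4.236068 and λ' = −1/λ ≈ -0.236068.
candidate 1: (m,n)=(-4,-18) → π∥ = -4-18·λ ≈ -80.249224, π⊥ = -4-18·λ' ≈ 0.249224 ∉ [0.4, 0.8) ⇒ out
candidate 2: (m,n)=(0,2) → π∥ = 0+2·λ ≈ 8.472136, π⊥ = 0+2·λ' ≈ -0.472136 ∉ [0.4, 0.8) ⇒ out
candidate 3: (m,n)=(-1,0) → π∥ = -1+0·λ ≈ -1.000000, π⊥ = -1+0·λ' ≈ -1.000000 ∉ [0.4, 0.8) ⇒ out
candidate 4: (m,n)=(-13,7) → π∥ = -13+7·λ ≈ 16.652476, π⊥ = -13+7·λ' ≈ -14.652476 ∉ [0.4, 0.8) ⇒ out
candidate 5: (m,n)=(-1,-5) → π∥ = -1-5·λ ≈ -22.180340, π⊥ = -1-5·λ' ≈ 0.180340 ∉ [0.4, 0.8) ⇒ out
candidate 6: (m,n)=(4,14) → π∥ = 4+14·λ ≈ 63.304952, π⊥ = 4+14·λ' ≈ 0.695048 ∈ [0.4, 0.8) ⇒ IN Λ
candidate 7: (m,n)=(4,9) → π∥ = 4+9·λ ≈ 42.124612, π⊥ = 4+9·λ' ≈ 1.875388 ∉ [0.4, 0.8) ⇒ out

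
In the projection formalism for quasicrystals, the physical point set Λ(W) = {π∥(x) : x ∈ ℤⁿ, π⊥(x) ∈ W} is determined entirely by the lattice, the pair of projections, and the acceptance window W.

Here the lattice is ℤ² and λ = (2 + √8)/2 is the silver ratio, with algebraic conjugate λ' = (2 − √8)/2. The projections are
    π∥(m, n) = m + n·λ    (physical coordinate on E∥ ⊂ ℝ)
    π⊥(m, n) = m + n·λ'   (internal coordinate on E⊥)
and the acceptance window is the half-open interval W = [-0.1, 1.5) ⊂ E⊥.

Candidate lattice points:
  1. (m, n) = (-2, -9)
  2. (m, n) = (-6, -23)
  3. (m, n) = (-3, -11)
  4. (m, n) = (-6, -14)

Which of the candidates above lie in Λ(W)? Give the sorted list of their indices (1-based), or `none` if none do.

none

λ' = (2−√8)/2 ≈ -0.41421.
[1] lift (-2,-9): star map gives 1.72792; window check -0.1 ≤ 1.72792 < 1.5 is false → out
[2] lift (-6,-23): star map gives 3.52691; window check -0.1 ≤ 3.52691 < 1.5 is false → out
[3] lift (-3,-11): star map gives 1.55635; window check -0.1 ≤ 1.55635 < 1.5 is false → out
[4] lift (-6,-14): star map gives -0.20101; window check -0.1 ≤ -0.20101 < 1.5 is false → out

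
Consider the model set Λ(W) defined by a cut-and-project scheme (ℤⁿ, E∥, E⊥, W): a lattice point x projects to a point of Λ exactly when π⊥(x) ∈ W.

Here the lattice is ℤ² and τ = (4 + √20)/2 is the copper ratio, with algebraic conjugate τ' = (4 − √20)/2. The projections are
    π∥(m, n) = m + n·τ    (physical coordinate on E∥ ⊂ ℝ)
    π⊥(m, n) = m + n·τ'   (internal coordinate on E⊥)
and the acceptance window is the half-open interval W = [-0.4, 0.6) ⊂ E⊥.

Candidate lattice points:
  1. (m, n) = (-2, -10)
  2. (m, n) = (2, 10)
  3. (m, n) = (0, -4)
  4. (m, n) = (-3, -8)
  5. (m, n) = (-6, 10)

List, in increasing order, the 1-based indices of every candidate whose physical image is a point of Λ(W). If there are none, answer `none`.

Numerically τ ≈ 4.2361 and τ' = −1/τ ≈ -0.2361.
candidate 1: (m,n)=(-2,-10) → π∥ = -2-10·τ ≈ -44.3607, π⊥ = -2-10·τ' ≈ 0.3607 ∈ [-0.4, 0.6) ⇒ IN Λ
candidate 2: (m,n)=(2,10) → π∥ = 2+10·τ ≈ 44.3607, π⊥ = 2+10·τ' ≈ -0.3607 ∈ [-0.4, 0.6) ⇒ IN Λ
candidate 3: (m,n)=(0,-4) → π∥ = 0-4·τ ≈ -16.9443, π⊥ = 0-4·τ' ≈ 0.9443 ∉ [-0.4, 0.6) ⇒ out
candidate 4: (m,n)=(-3,-8) → π∥ = -3-8·τ ≈ -36.8885, π⊥ = -3-8·τ' ≈ -1.1115 ∉ [-0.4, 0.6) ⇒ out
candidate 5: (m,n)=(-6,10) → π∥ = -6+10·τ ≈ 36.3607, π⊥ = -6+10·τ' ≈ -8.3607 ∉ [-0.4, 0.6) ⇒ out

1, 2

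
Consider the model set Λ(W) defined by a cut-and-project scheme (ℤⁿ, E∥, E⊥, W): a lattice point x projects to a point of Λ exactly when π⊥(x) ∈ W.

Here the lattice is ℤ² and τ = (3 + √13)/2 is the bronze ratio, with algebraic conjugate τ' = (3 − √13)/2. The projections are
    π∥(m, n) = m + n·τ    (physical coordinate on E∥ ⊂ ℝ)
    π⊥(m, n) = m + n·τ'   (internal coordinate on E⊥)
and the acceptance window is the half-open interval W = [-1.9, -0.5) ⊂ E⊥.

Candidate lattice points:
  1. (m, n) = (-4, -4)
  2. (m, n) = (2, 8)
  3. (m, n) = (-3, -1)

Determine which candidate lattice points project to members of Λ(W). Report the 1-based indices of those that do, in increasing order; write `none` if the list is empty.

Compute τ' = (3−√13)/2 = -0.3028, so π⊥(m,n) = m -0.3028·n.
[1] lift (-4,-4): star map gives -2.7889; window check -1.9 ≤ -2.7889 < -0.5 is false → out
[2] lift (2,8): star map gives -0.4222; window check -1.9 ≤ -0.4222 < -0.5 is false → out
[3] lift (-3,-1): star map gives -2.6972; window check -1.9 ≤ -2.6972 < -0.5 is false → out

none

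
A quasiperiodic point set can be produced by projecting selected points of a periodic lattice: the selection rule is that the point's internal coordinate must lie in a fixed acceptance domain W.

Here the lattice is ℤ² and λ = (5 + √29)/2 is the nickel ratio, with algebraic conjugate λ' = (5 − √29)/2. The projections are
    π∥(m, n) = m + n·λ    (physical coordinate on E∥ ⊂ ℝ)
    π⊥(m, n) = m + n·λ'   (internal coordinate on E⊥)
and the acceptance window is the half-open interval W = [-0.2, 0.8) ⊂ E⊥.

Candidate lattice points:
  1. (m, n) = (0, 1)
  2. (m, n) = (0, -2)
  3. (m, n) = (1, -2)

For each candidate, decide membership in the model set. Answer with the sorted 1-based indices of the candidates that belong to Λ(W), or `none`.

Numerically λ ≈ 5.192582 and λ' = −1/λ ≈ -0.192582.
#1 (0,1): internal coord 0 + (1)·λ' = -0.192582; -0.192582 ∈ [-0.2, 0.8) → IN Λ
#2 (0,-2): internal coord 0 + (-2)·λ' = +0.385165; +0.385165 ∈ [-0.2, 0.8) → IN Λ
#3 (1,-2): internal coord 1 + (-2)·λ' = +1.385165; +1.385165 ∉ [-0.2, 0.8) → out

1, 2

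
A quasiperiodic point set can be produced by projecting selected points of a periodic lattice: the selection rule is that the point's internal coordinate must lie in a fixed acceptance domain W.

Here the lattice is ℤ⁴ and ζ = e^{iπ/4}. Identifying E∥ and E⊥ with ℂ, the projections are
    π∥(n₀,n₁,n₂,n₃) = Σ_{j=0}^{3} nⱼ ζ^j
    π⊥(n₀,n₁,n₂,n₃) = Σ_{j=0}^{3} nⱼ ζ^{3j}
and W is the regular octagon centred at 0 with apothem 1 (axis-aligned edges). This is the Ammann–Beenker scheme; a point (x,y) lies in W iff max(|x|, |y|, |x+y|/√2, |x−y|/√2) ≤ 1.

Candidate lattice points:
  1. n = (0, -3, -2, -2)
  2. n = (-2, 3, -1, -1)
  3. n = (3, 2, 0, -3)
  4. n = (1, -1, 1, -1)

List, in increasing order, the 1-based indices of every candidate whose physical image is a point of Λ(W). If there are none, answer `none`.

Internal map: ζ^{3j} for j=0..3 gives (1,0), (−√2/2,√2/2), (0,−1), (√2/2,√2/2).
candidate 1: n = (0, -3, -2, -2) → π⊥ ≈ (+0.7071, -1.5355); max(|x|,|y|,|x±y|/√2) = 1.5858 > 1 ⇒ ∉ W
candidate 2: n = (-2, 3, -1, -1) → π⊥ ≈ (-4.8284, +2.4142); max(|x|,|y|,|x±y|/√2) = 5.1213 > 1 ⇒ ∉ W
candidate 3: n = (3, 2, 0, -3) → π⊥ ≈ (-0.5355, -0.7071); max(|x|,|y|,|x±y|/√2) = 0.8787 ≤ 1 ⇒ ∈ W
candidate 4: n = (1, -1, 1, -1) → π⊥ ≈ (+1.0000, -2.4142); max(|x|,|y|,|x±y|/√2) = 2.4142 > 1 ⇒ ∉ W

3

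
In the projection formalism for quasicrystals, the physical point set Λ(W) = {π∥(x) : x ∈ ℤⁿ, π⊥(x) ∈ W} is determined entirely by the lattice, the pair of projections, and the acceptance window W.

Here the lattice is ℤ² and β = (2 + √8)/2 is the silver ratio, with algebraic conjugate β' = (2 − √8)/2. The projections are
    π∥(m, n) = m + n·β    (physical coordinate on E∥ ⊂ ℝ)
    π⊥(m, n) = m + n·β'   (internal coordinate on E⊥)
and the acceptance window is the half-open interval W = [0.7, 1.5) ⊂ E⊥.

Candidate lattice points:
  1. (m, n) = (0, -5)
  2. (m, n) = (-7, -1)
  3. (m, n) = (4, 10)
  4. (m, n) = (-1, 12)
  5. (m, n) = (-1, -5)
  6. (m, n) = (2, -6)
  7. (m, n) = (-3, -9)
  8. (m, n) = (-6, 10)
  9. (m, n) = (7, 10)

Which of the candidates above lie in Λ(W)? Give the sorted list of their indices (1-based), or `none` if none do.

Compute β' = (2−√8)/2 = -0.4142, so π⊥(m,n) = m -0.4142·n.
[1] lift (0,-5): star map gives 2.0711; window check 0.7 ≤ 2.0711 < 1.5 is false → out
[2] lift (-7,-1): star map gives -6.5858; window check 0.7 ≤ -6.5858 < 1.5 is false → out
[3] lift (4,10): star map gives -0.1421; window check 0.7 ≤ -0.1421 < 1.5 is false → out
[4] lift (-1,12): star map gives -5.9706; window check 0.7 ≤ -5.9706 < 1.5 is false → out
[5] lift (-1,-5): star map gives 1.0711; window check 0.7 ≤ 1.0711 < 1.5 is true → IN Λ
[6] lift (2,-6): star map gives 4.4853; window check 0.7 ≤ 4.4853 < 1.5 is false → out
[7] lift (-3,-9): star map gives 0.7279; window check 0.7 ≤ 0.7279 < 1.5 is true → IN Λ
[8] lift (-6,10): star map gives -10.1421; window check 0.7 ≤ -10.1421 < 1.5 is false → out
[9] lift (7,10): star map gives 2.8579; window check 0.7 ≤ 2.8579 < 1.5 is false → out

5, 7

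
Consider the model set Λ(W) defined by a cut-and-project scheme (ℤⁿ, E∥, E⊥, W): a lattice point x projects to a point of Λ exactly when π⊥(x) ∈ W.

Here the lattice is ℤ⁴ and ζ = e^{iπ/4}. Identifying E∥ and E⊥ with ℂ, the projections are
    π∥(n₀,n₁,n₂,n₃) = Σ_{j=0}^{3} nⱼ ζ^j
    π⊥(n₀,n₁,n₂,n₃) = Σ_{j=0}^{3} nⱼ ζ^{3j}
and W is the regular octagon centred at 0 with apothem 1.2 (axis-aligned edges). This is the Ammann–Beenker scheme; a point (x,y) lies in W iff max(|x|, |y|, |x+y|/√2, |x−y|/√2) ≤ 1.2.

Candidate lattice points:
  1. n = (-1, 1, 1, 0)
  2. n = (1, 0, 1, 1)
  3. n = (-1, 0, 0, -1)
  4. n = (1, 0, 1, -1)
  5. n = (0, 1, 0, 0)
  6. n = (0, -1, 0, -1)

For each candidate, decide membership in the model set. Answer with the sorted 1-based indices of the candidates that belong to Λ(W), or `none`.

5

π⊥(n) = n₀ + n₁ζ³ + n₂ζ⁶ + n₃ζ⁹ where ζ = e^{iπ/4}.
#1 (-1, 1, 1, 0): internal (-1.70711, -0.29289); octagon support 1.70711 vs apothem 1.2 → ∉ W
#2 (1, 0, 1, 1): internal (1.70711, -0.29289); octagon support 1.70711 vs apothem 1.2 → ∉ W
#3 (-1, 0, 0, -1): internal (-1.70711, -0.70711); octagon support 1.70711 vs apothem 1.2 → ∉ W
#4 (1, 0, 1, -1): internal (0.29289, -1.70711); octagon support 1.70711 vs apothem 1.2 → ∉ W
#5 (0, 1, 0, 0): internal (-0.70711, 0.70711); octagon support 1.00000 vs apothem 1.2 → ∈ W
#6 (0, -1, 0, -1): internal (0.00000, -1.41421); octagon support 1.41421 vs apothem 1.2 → ∉ W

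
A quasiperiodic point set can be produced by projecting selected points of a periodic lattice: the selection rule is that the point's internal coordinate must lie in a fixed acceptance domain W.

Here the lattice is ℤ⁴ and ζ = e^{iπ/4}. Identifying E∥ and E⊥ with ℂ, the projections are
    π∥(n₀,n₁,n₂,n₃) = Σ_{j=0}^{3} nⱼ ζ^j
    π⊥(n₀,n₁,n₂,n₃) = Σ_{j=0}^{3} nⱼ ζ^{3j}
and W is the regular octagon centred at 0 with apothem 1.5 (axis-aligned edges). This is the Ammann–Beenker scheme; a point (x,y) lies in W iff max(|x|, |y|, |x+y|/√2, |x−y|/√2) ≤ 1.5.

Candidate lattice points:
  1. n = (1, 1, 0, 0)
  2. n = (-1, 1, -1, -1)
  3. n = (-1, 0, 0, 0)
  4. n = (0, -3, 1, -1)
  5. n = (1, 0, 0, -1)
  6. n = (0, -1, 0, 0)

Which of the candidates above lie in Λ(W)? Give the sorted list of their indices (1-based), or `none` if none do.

π⊥(n) = n₀ + n₁ζ³ + n₂ζ⁶ + n₃ζ⁹ where ζ = e^{iπ/4}.
#1 (1, 1, 0, 0): internal (0.292893, 0.707107); octagon support 0.707107 vs apothem 1.5 → ∈ W
#2 (-1, 1, -1, -1): internal (-2.414214, 1.000000); octagon support 2.414214 vs apothem 1.5 → ∉ W
#3 (-1, 0, 0, 0): internal (-1.000000, 0.000000); octagon support 1.000000 vs apothem 1.5 → ∈ W
#4 (0, -3, 1, -1): internal (1.414214, -3.828427); octagon support 3.828427 vs apothem 1.5 → ∉ W
#5 (1, 0, 0, -1): internal (0.292893, -0.707107); octagon support 0.707107 vs apothem 1.5 → ∈ W
#6 (0, -1, 0, 0): internal (0.707107, -0.707107); octagon support 1.000000 vs apothem 1.5 → ∈ W

1, 3, 5, 6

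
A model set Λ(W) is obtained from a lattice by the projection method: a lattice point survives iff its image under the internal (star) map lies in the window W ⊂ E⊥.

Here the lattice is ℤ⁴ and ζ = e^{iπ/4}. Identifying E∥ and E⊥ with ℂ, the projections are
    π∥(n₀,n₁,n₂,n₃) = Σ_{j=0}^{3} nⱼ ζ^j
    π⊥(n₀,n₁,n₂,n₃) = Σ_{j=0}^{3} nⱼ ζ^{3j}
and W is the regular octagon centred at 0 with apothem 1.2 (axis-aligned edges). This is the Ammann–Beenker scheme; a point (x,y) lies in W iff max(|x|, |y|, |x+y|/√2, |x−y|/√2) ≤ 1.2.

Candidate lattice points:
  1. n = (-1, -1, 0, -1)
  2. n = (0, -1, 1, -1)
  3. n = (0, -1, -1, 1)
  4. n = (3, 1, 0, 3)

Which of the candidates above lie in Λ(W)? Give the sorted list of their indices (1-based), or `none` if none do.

With ζ = e^{iπ/4} the internal vectors are ζ^0,ζ^3,ζ^6,ζ^9.
candidate 1: n = (-1, -1, 0, -1) → π⊥ ≈ (-1.000000, -1.414214); max(|x|,|y|,|x±y|/√2) = 1.707107 > 1.2 ⇒ ∉ W
candidate 2: n = (0, -1, 1, -1) → π⊥ ≈ (+0.000000, -2.414214); max(|x|,|y|,|x±y|/√2) = 2.414214 > 1.2 ⇒ ∉ W
candidate 3: n = (0, -1, -1, 1) → π⊥ ≈ (+1.414214, +1.000000); max(|x|,|y|,|x±y|/√2) = 1.707107 > 1.2 ⇒ ∉ W
candidate 4: n = (3, 1, 0, 3) → π⊥ ≈ (+4.414214, +2.828427); max(|x|,|y|,|x±y|/√2) = 5.121320 > 1.2 ⇒ ∉ W

none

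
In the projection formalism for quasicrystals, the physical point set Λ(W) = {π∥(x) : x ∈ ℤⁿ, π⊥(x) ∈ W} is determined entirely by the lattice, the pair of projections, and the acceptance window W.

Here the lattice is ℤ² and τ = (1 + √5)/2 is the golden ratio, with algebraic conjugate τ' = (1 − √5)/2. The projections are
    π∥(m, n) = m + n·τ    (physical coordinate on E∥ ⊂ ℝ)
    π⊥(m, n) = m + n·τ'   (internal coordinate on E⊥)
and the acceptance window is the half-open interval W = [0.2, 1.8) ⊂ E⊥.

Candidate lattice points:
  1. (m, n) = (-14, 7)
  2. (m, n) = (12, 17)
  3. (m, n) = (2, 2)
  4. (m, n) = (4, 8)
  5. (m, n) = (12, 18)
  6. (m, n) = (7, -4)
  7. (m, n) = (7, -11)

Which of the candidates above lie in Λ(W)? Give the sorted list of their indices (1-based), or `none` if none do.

Compute τ' = (1−√5)/2 = -0.618034, so π⊥(m,n) = m -0.618034·n.
candidate 1: (m,n)=(-14,7) → π∥ = -14+7·τ ≈ -2.673762, π⊥ = -14+7·τ' ≈ -18.326238 ∉ [0.2, 1.8) ⇒ out
candidate 2: (m,n)=(12,17) → π∥ = 12+17·τ ≈ 39.506578, π⊥ = 12+17·τ' ≈ 1.493422 ∈ [0.2, 1.8) ⇒ IN Λ
candidate 3: (m,n)=(2,2) → π∥ = 2+2·τ ≈ 5.236068, π⊥ = 2+2·τ' ≈ 0.763932 ∈ [0.2, 1.8) ⇒ IN Λ
candidate 4: (m,n)=(4,8) → π∥ = 4+8·τ ≈ 16.944272, π⊥ = 4+8·τ' ≈ -0.944272 ∉ [0.2, 1.8) ⇒ out
candidate 5: (m,n)=(12,18) → π∥ = 12+18·τ ≈ 41.124612, π⊥ = 12+18·τ' ≈ 0.875388 ∈ [0.2, 1.8) ⇒ IN Λ
candidate 6: (m,n)=(7,-4) → π∥ = 7-4·τ ≈ 0.527864, π⊥ = 7-4·τ' ≈ 9.472136 ∉ [0.2, 1.8) ⇒ out
candidate 7: (m,n)=(7,-11) → π∥ = 7-11·τ ≈ -10.798374, π⊥ = 7-11·τ' ≈ 13.798374 ∉ [0.2, 1.8) ⇒ out

2, 3, 5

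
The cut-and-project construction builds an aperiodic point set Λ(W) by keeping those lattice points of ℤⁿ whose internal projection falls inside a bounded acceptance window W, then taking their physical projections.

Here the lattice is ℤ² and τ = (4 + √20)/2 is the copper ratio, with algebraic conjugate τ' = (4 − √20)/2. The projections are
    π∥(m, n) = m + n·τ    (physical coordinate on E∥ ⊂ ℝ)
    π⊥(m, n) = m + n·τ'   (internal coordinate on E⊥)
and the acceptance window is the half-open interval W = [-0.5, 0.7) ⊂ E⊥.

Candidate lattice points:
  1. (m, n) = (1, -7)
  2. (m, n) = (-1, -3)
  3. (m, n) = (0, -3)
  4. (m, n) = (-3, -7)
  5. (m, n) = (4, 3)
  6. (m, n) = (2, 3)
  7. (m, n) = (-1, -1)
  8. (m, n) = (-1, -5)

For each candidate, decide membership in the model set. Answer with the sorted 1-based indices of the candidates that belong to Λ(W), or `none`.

Numerically τ ≈ 4.236068 and τ' = −1/τ ≈ -0.236068.
#1 (1,-7): internal coord 1 + (-7)·τ' = +2.652476; +2.652476 ∉ [-0.5, 0.7) → out
#2 (-1,-3): internal coord -1 + (-3)·τ' = -0.291796; -0.291796 ∈ [-0.5, 0.7) → IN Λ
#3 (0,-3): internal coord 0 + (-3)·τ' = +0.708204; +0.708204 ∉ [-0.5, 0.7) → out
#4 (-3,-7): internal coord -3 + (-7)·τ' = -1.347524; -1.347524 ∉ [-0.5, 0.7) → out
#5 (4,3): internal coord 4 + (3)·τ' = +3.291796; +3.291796 ∉ [-0.5, 0.7) → out
#6 (2,3): internal coord 2 + (3)·τ' = +1.291796; +1.291796 ∉ [-0.5, 0.7) → out
#7 (-1,-1): internal coord -1 + (-1)·τ' = -0.763932; -0.763932 ∉ [-0.5, 0.7) → out
#8 (-1,-5): internal coord -1 + (-5)·τ' = +0.180340; +0.180340 ∈ [-0.5, 0.7) → IN Λ

2, 8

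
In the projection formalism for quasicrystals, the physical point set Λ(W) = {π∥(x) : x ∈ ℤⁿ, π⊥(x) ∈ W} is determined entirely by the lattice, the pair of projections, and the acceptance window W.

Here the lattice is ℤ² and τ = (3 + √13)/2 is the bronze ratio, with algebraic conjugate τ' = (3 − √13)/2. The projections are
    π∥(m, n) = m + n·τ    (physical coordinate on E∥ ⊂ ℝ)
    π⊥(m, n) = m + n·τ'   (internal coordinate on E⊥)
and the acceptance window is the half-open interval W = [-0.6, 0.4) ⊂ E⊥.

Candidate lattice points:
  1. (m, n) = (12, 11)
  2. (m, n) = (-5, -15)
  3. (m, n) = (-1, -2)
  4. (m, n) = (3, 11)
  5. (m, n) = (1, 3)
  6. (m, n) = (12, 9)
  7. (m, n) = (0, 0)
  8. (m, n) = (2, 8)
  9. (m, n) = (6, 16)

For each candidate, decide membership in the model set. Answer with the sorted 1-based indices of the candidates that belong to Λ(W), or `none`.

2, 3, 4, 5, 7, 8

Compute τ' = (3−√13)/2 = -0.302776, so π⊥(m,n) = m -0.302776·n.
#1 (12,11): internal coord 12 + (11)·τ' = +8.669468; +8.669468 ∉ [-0.6, 0.4) → out
#2 (-5,-15): internal coord -5 + (-15)·τ' = -0.458365; -0.458365 ∈ [-0.6, 0.4) → IN Λ
#3 (-1,-2): internal coord -1 + (-2)·τ' = -0.394449; -0.394449 ∈ [-0.6, 0.4) → IN Λ
#4 (3,11): internal coord 3 + (11)·τ' = -0.330532; -0.330532 ∈ [-0.6, 0.4) → IN Λ
#5 (1,3): internal coord 1 + (3)·τ' = +0.091673; +0.091673 ∈ [-0.6, 0.4) → IN Λ
#6 (12,9): internal coord 12 + (9)·τ' = +9.275019; +9.275019 ∉ [-0.6, 0.4) → out
#7 (0,0): internal coord 0 + (0)·τ' = +0.000000; +0.000000 ∈ [-0.6, 0.4) → IN Λ
#8 (2,8): internal coord 2 + (8)·τ' = -0.422205; -0.422205 ∈ [-0.6, 0.4) → IN Λ
#9 (6,16): internal coord 6 + (16)·τ' = +1.155590; +1.155590 ∉ [-0.6, 0.4) → out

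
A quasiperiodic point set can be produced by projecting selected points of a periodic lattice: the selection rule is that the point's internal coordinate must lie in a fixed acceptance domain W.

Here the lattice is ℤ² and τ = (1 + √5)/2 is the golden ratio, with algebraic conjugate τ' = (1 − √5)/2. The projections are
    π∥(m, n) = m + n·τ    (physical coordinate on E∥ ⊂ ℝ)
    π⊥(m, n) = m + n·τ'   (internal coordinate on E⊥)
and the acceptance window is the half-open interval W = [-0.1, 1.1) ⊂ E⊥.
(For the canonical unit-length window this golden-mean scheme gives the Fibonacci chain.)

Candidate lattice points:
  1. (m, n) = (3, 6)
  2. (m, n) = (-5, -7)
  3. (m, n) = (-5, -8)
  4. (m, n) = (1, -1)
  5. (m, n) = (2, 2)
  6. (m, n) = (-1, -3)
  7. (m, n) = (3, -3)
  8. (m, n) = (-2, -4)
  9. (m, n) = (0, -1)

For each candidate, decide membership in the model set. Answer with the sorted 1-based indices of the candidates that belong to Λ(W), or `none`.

3, 5, 6, 8, 9

Numerically τ ≈ 1.6180 and τ' = −1/τ ≈ -0.6180.
#1 (3,6): internal coord 3 + (6)·τ' = -0.7082; -0.7082 ∉ [-0.1, 1.1) → out
#2 (-5,-7): internal coord -5 + (-7)·τ' = -0.6738; -0.6738 ∉ [-0.1, 1.1) → out
#3 (-5,-8): internal coord -5 + (-8)·τ' = -0.0557; -0.0557 ∈ [-0.1, 1.1) → IN Λ
#4 (1,-1): internal coord 1 + (-1)·τ' = +1.6180; +1.6180 ∉ [-0.1, 1.1) → out
#5 (2,2): internal coord 2 + (2)·τ' = +0.7639; +0.7639 ∈ [-0.1, 1.1) → IN Λ
#6 (-1,-3): internal coord -1 + (-3)·τ' = +0.8541; +0.8541 ∈ [-0.1, 1.1) → IN Λ
#7 (3,-3): internal coord 3 + (-3)·τ' = +4.8541; +4.8541 ∉ [-0.1, 1.1) → out
#8 (-2,-4): internal coord -2 + (-4)·τ' = +0.4721; +0.4721 ∈ [-0.1, 1.1) → IN Λ
#9 (0,-1): internal coord 0 + (-1)·τ' = +0.6180; +0.6180 ∈ [-0.1, 1.1) → IN Λ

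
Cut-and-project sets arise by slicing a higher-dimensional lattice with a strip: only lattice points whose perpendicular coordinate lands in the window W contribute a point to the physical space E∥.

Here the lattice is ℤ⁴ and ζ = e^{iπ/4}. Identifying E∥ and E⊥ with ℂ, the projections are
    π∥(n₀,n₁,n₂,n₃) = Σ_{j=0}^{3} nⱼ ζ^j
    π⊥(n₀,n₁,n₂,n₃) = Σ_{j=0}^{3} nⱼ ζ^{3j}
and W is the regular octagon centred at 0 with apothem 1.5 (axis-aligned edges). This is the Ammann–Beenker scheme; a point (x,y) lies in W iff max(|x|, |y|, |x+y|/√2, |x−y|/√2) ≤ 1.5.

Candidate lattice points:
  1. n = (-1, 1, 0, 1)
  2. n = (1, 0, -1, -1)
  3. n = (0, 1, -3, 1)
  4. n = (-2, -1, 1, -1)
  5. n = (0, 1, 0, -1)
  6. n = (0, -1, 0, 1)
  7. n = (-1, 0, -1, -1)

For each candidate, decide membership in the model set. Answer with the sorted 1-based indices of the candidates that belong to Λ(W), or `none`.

2, 5, 6

Internal map: ζ^{3j} for j=0..3 gives (1,0), (−√2/2,√2/2), (0,−1), (√2/2,√2/2).
candidate 1: n = (-1, 1, 0, 1) → π⊥ ≈ (-1.000000, +1.414214); max(|x|,|y|,|x±y|/√2) = 1.707107 > 1.5 ⇒ ∉ W
candidate 2: n = (1, 0, -1, -1) → π⊥ ≈ (+0.292893, +0.292893); max(|x|,|y|,|x±y|/√2) = 0.414214 ≤ 1.5 ⇒ ∈ W
candidate 3: n = (0, 1, -3, 1) → π⊥ ≈ (+0.000000, +4.414214); max(|x|,|y|,|x±y|/√2) = 4.414214 > 1.5 ⇒ ∉ W
candidate 4: n = (-2, -1, 1, -1) → π⊥ ≈ (-2.000000, -2.414214); max(|x|,|y|,|x±y|/√2) = 3.121320 > 1.5 ⇒ ∉ W
candidate 5: n = (0, 1, 0, -1) → π⊥ ≈ (-1.414214, +0.000000); max(|x|,|y|,|x±y|/√2) = 1.414214 ≤ 1.5 ⇒ ∈ W
candidate 6: n = (0, -1, 0, 1) → π⊥ ≈ (+1.414214, +0.000000); max(|x|,|y|,|x±y|/√2) = 1.414214 ≤ 1.5 ⇒ ∈ W
candidate 7: n = (-1, 0, -1, -1) → π⊥ ≈ (-1.707107, +0.292893); max(|x|,|y|,|x±y|/√2) = 1.707107 > 1.5 ⇒ ∉ W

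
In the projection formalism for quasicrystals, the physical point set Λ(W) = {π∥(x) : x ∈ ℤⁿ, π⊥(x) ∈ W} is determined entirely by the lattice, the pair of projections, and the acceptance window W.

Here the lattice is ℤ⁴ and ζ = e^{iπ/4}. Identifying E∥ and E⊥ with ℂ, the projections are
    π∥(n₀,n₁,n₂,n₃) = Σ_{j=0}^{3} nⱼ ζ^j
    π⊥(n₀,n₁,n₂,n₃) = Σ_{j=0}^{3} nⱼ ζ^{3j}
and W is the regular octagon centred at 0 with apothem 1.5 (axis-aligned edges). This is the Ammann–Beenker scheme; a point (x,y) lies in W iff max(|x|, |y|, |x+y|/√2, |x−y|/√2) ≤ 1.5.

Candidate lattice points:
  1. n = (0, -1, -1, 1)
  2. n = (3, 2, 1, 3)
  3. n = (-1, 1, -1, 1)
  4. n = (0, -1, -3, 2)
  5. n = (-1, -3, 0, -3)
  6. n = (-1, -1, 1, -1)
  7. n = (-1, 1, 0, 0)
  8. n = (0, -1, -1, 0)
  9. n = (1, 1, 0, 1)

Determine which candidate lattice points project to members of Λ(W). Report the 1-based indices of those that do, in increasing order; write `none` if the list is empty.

Internal map: ζ^{3j} for j=0..3 gives (1,0), (−√2/2,√2/2), (0,−1), (√2/2,√2/2).
#1 (0, -1, -1, 1): internal (1.4142, 1.0000); octagon support 1.7071 vs apothem 1.5 → ∉ W
#2 (3, 2, 1, 3): internal (3.7071, 2.5355); octagon support 4.4142 vs apothem 1.5 → ∉ W
#3 (-1, 1, -1, 1): internal (-1.0000, 2.4142); octagon support 2.4142 vs apothem 1.5 → ∉ W
#4 (0, -1, -3, 2): internal (2.1213, 3.7071); octagon support 4.1213 vs apothem 1.5 → ∉ W
#5 (-1, -3, 0, -3): internal (-1.0000, -4.2426); octagon support 4.2426 vs apothem 1.5 → ∉ W
#6 (-1, -1, 1, -1): internal (-1.0000, -2.4142); octagon support 2.4142 vs apothem 1.5 → ∉ W
#7 (-1, 1, 0, 0): internal (-1.7071, 0.7071); octagon support 1.7071 vs apothem 1.5 → ∉ W
#8 (0, -1, -1, 0): internal (0.7071, 0.2929); octagon support 0.7071 vs apothem 1.5 → ∈ W
#9 (1, 1, 0, 1): internal (1.0000, 1.4142); octagon support 1.7071 vs apothem 1.5 → ∉ W

8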